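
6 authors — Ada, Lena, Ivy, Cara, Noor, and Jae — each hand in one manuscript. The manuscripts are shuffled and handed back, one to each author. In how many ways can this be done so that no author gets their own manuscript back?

Count assignments avoiding every fixed point. For any j of the 6 authors fixed to their own manuscript, the other 6−j can be arranged in (6−j)! ways.
By inclusion–exclusion this is Σ_{j=0}^{6} (−1)^j C(6,j)·(6−j)!.
Computing: 720 − 720 + 360 − 120 + 30 − 6 + 1 = 265.

265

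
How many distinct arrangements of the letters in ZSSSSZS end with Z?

With the last slot taken by Z, it remains to arrange the other 6 letters (SSSSZS).
Those 6 letters have S appearing 5 times, giving (6)!/(5!) = 6.

6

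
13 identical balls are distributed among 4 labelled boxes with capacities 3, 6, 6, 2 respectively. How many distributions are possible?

30

By stars and bars, unrestricted non-negative solutions to x_1+…+x_4 = 13 number C(13+3,3) = 560.
Subtract solutions that violate a single cap (substitute x_i' = x_i − (cap_i+1)): x_1 ≥ 4 gives C(12,3) = 220; x_2 ≥ 7 gives C(9,3) = 84; x_3 ≥ 7 gives C(9,3) = 84; x_4 ≥ 3 gives C(13,3) = 286. Together 674.
Add back pairs where two caps are both exceeded: 10 + 10 + 84 + 0 + 20 + 20 = 144.
By inclusion–exclusion the count is 560 − 674 + 144 = 30.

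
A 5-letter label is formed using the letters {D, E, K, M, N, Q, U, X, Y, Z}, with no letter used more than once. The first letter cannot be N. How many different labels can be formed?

27216

The first letter has 10−1 = 9 choices (anything except N).
The remaining 4 letters are filled from the other 9 symbols without repetition: 9 × 8 × 7 × 6 = 3024.
Total: 9 × 3024 = 27216.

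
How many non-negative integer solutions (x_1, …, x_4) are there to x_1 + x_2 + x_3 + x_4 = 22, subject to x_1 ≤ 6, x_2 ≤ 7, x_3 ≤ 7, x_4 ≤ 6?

35

Ignoring the caps, the number of non-negative solutions to x_1+…+x_4 = 22 is C(25,3) = 2300.
Subtract solutions that violate a single cap (substitute x_i' = x_i − (cap_i+1)): x_1 ≥ 7 gives C(18,3) = 816; x_2 ≥ 8 gives C(17,3) = 680; x_3 ≥ 8 gives C(17,3) = 680; x_4 ≥ 7 gives C(18,3) = 816. Together 2992.
Add back pairs where two caps are both exceeded: 120 + 120 + 165 + 84 + 120 + 120 = 729.
Subtract triples: 0 + 1 + 1 + 0 = 2.
By inclusion–exclusion the count is 2300 − 2992 + 729 − 2 = 35.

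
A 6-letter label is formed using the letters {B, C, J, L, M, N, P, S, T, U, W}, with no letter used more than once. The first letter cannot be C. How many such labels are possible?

302400

The first letter has 11−1 = 10 choices (anything except C).
The remaining 5 letters are filled from the other 10 symbols without repetition: 10 × 9 × 8 × 7 × 6 = 30240.
Total: 10 × 30240 = 302400.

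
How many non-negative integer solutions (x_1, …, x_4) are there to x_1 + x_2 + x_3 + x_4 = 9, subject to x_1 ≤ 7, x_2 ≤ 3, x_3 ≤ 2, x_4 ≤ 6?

76

Ignoring the caps, the number of non-negative solutions to x_1+…+x_4 = 9 is C(12,3) = 220.
Subtract solutions that violate a single cap (substitute x_i' = x_i − (cap_i+1)): x_1 ≥ 8 gives C(4,3) = 4; x_2 ≥ 4 gives C(8,3) = 56; x_3 ≥ 3 gives C(9,3) = 84; x_4 ≥ 7 gives C(5,3) = 10. Together 154.
Add back pairs where two caps are both exceeded: 0 + 0 + 0 + 10 + 0 + 0 = 10.
By inclusion–exclusion the count is 220 − 154 + 10 = 76.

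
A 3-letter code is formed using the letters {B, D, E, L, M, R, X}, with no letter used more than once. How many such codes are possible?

210

With no repetition, fill the 3 letters in order: 7 choices, then 6, down to 5.
7 × 6 × 5 = 210.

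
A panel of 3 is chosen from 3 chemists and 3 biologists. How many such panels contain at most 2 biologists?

Split by how many biologists are chosen (0 through 2).
Sum: C(3,0)·C(3,3) + C(3,1)·C(3,2) + C(3,2)·C(3,1) = 1 + 9 + 9 = 19.

19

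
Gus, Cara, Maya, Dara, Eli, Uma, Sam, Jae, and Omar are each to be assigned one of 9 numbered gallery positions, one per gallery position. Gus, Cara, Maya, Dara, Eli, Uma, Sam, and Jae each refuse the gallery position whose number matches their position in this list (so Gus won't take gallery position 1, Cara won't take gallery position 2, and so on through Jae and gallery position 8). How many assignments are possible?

Let Aᵢ (for 1 ≤ i ≤ 8) be the placements that put person i in their forbidden gallery position. Any j of these fix j positions, leaving (9−j)! ways to fill the rest, and there are C(8,j) ways to pick which j.
By inclusion–exclusion, the number of valid placements is Σ_{j=0}^{8} (−1)^j C(8,j)·(9−j)!.
Computing: 362880 − 322560 + 141120 − 40320 + 8400 − 1344 + 168 − 16 + 1 = 148329.

148329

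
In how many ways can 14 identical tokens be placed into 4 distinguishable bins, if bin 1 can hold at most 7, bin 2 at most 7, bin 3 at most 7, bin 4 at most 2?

Without the upper bounds there are C(17,3) = 680 ways to split 14 among 4 bins.
Subtract solutions that violate a single cap (substitute x_i' = x_i − (cap_i+1)): x_1 ≥ 8 gives C(9,3) = 84; x_2 ≥ 8 gives C(9,3) = 84; x_3 ≥ 8 gives C(9,3) = 84; x_4 ≥ 3 gives C(14,3) = 364. Together 616.
Add back pairs where two caps are both exceeded: 0 + 0 + 20 + 0 + 20 + 20 = 60.
By inclusion–exclusion the count is 680 − 616 + 60 = 124.

124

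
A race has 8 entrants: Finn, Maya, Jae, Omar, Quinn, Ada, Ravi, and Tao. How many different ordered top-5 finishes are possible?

There are 8 choices for 1st place, 7 for 2nd, and so on down to 4 for position 5.
That gives 8 × 7 × 6 × 5 × 4 = 6720.

6720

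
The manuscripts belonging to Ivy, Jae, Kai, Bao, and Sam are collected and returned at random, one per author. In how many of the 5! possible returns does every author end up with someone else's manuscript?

44

Let Aᵢ be the assignments in which author i gets their own manuscript. We want the size of the complement of A₁∪…∪A_5.
By inclusion–exclusion this is Σ_{j=0}^{5} (−1)^j C(5,j)·(5−j)!.
Computing: 120 − 120 + 60 − 20 + 5 − 1 = 44.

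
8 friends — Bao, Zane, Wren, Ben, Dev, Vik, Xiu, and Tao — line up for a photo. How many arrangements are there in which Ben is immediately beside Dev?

Glue Ben and Dev into one block (2 internal orders), leaving 7 units to arrange in a row.
So the count is 2·(7)! = 10080.

10080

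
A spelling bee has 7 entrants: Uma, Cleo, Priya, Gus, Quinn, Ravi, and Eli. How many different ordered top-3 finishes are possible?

210

This is an ordered selection of 3 from 7: P(7,3).
That gives 7 × 6 × 5 = 210.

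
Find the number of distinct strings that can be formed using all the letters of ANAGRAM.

840

The 7 letters of ANAGRAM have repeats: A appearing 3 times.
The number of distinct arrangements is 7!/(3!) = 5040/6 = 840.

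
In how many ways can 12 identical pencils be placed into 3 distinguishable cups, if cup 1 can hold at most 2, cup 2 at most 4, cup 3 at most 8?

By stars and bars, unrestricted non-negative solutions to x_1+…+x_3 = 12 number C(12+2,2) = 91.
Subtract solutions that violate a single cap (substitute x_i' = x_i − (cap_i+1)): x_1 ≥ 3 gives C(11,2) = 55; x_2 ≥ 5 gives C(9,2) = 36; x_3 ≥ 9 gives C(5,2) = 10. Together 101.
Add back pairs where two caps are both exceeded: 15 + 1 + 0 = 16.
By inclusion–exclusion the count is 91 − 101 + 16 = 6.

6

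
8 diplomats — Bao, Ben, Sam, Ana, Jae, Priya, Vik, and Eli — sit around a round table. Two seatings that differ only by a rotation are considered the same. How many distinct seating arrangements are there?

Seat Bao anywhere (absorbing the rotational symmetry), then permute the other 7: (7)! = 5040.

5040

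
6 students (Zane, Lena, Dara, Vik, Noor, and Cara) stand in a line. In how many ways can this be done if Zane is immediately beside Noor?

Place the 4 others and the Zane-Noor pair as 5 objects in a line; the pair has 2 internal arrangements.
That gives 2 × 5! = 2 × 120 = 240.

240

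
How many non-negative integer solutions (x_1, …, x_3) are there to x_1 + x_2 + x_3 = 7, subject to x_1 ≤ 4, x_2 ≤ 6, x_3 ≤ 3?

Ignoring the caps, the number of non-negative solutions to x_1+…+x_3 = 7 is C(9,2) = 36.
Subtract solutions that violate a single cap (substitute x_i' = x_i − (cap_i+1)): x_1 ≥ 5 gives C(4,2) = 6; x_2 ≥ 7 gives C(2,2) = 1; x_3 ≥ 4 gives C(5,2) = 10. Together 17.
No two caps can be exceeded simultaneously, so the pair terms are all 0.
By inclusion–exclusion the count is 36 − 17 + 0 = 19.

19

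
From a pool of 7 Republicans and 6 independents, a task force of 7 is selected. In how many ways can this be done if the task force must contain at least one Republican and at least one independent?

Unrestricted: C(13,7) = 1716 ways to pick any 7 of the 13.
Subtract selections that omit an entire group: no Republicans → C(6,7) = 0; no independents → C(7,7) = 1.
Both groups omitted at once is impossible, so 1716 − 1 = 1715.

1715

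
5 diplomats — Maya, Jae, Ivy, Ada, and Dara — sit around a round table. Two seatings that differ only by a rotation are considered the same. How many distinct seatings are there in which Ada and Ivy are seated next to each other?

Treat {Ada, Ivy} as one unit (2 internal orders) and seat the resulting 4 units around the table: (3)! circular arrangements.
So 2 × (3)! = 2 × 6 = 12.

12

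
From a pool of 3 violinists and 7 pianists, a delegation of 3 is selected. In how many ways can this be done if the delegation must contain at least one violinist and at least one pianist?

Unrestricted: C(10,3) = 120 ways to pick any 3 of the 10.
Subtract selections that omit an entire group: no violinists → C(7,3) = 35; no pianists → C(3,3) = 1.
Both groups omitted at once is impossible, so 120 − 36 = 84.

84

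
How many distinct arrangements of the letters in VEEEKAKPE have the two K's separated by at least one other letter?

5880

Total arrangements of VEEEKAKPE: 9!/(4!·2!) = 7560.
If the two K's are adjacent, glue them into one block, leaving 8 items to arrange: (8)!/(4!) = 1680 ways.
Subtracting, 7560 − 1680 = 5880 arrangements keep the K's apart.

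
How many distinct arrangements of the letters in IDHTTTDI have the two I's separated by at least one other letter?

There are 8!/(3!·2!·2!) = 1680 arrangements of IDHTTTDI in total.
If the two I's are adjacent, glue them into one block, leaving 7 items to arrange: (7)!/(3!·2!) = 420 ways.
Subtracting, 1680 − 420 = 1260 arrangements keep the I's apart.

1260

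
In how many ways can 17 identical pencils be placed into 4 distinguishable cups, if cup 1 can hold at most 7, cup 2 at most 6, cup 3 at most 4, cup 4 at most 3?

20

By stars and bars, unrestricted non-negative solutions to x_1+…+x_4 = 17 number C(17+3,3) = 1140.
Subtract solutions that violate a single cap (substitute x_i' = x_i − (cap_i+1)): x_1 ≥ 8 gives C(12,3) = 220; x_2 ≥ 7 gives C(13,3) = 286; x_3 ≥ 5 gives C(15,3) = 455; x_4 ≥ 4 gives C(16,3) = 560. Together 1521.
Add back pairs where two caps are both exceeded: 10 + 35 + 56 + 56 + 84 + 165 = 406.
Subtract triples: 0 + 0 + 1 + 4 = 5.
By inclusion–exclusion the count is 1140 − 1521 + 406 − 5 = 20.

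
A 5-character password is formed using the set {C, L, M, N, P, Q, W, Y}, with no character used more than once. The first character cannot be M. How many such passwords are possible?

5880

The first character has 8−1 = 7 choices (anything except M).
The remaining 4 characters are filled from the other 7 symbols without repetition: 7 × 6 × 5 × 4 = 840.
Total: 7 × 840 = 5880.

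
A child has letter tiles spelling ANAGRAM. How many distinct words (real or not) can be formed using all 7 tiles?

Letter multiplicities in ANAGRAM: A×3, G×1, M×1, N×1, R×1.
The number of distinct arrangements is 7!/(3!) = 5040/6 = 840.

840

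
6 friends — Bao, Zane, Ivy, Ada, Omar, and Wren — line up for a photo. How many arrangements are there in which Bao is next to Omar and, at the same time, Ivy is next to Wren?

96

Treat {Bao,Omar} as one block (2 orders) and {Ivy,Wren} as another (2 orders).
That leaves 4 units to arrange: 2 × 2 × 4! = 4 × 24 = 96.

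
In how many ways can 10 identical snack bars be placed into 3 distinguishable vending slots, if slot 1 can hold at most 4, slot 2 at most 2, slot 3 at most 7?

By stars and bars, unrestricted non-negative solutions to x_1+…+x_3 = 10 number C(10+2,2) = 66.
Subtract solutions that violate a single cap (substitute x_i' = x_i − (cap_i+1)): x_1 ≥ 5 gives C(7,2) = 21; x_2 ≥ 3 gives C(9,2) = 36; x_3 ≥ 8 gives C(4,2) = 6. Together 63.
Add back pairs where two caps are both exceeded: 6 + 0 + 0 = 6.
By inclusion–exclusion the count is 66 − 63 + 6 = 9.

9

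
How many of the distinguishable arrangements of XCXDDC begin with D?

30

With the first slot taken by D, it remains to arrange the other 5 letters (XCXDC).
Those 5 letters have C appearing twice and X appearing twice, giving (5)!/(2!·2!) = 30.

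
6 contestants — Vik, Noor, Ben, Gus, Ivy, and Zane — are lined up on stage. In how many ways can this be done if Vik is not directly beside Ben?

There are 6! = 720 arrangements in all. If Vik and Ben are adjacent, merging them into one block gives 2·(5)! = 240 arrangements.
Complementary counting: 720 − 240 = 480.

480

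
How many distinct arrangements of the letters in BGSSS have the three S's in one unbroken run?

6

Treat the 3 copies of S as a single block. The multiset to arrange is then {SSS, B, G}, 3 items in all.
All 3 items are distinct, so there are (3)! = 6 arrangements.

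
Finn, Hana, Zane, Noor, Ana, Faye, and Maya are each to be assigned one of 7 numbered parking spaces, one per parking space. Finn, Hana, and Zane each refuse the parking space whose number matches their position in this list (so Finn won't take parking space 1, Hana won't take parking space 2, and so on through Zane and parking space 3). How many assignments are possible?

Let Aᵢ (for i ∈ {1, 2, 3}) be the placements that put person i in their forbidden parking space. Any j of these fix j positions, leaving (7−j)! ways to fill the rest, and there are C(3,j) ways to pick which j.
By inclusion–exclusion, the number of valid placements is Σ_{j=0}^{3} (−1)^j C(3,j)·(7−j)!.
Computing: 5040 − 2160 + 360 − 24 = 3216.

3216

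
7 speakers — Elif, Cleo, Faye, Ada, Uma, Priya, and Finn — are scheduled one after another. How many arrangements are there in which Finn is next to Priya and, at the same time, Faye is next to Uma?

Treat {Finn,Priya} as one block (2 orders) and {Faye,Uma} as another (2 orders).
That leaves 5 units to arrange: 2 × 2 × 5! = 4 × 120 = 480.

480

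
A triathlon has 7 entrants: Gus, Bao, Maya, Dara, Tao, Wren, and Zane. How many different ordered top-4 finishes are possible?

840

This is an ordered selection of 4 from 7: P(7,4).
That gives 7 × 6 × 5 × 4 = 840.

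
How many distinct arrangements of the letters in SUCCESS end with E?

Fix E in the last position and arrange the remaining 6 letters.
Those 6 letters have C appearing twice and S appearing 3 times, giving (6)!/(3!·2!) = 60.

60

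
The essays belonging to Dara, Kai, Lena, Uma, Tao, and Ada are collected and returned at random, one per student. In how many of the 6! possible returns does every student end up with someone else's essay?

265

Let Aᵢ be the assignments in which student i gets their own essay. We want the size of the complement of A₁∪…∪A_6.
By inclusion–exclusion this is Σ_{j=0}^{6} (−1)^j C(6,j)·(6−j)!.
Computing: 720 − 720 + 360 − 120 + 30 − 6 + 1 = 265.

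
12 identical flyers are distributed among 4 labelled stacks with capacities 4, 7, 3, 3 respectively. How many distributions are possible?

47

Without the upper bounds there are C(15,3) = 455 ways to split 12 among 4 stacks.
Subtract solutions that violate a single cap (substitute x_i' = x_i − (cap_i+1)): x_1 ≥ 5 gives C(10,3) = 120; x_2 ≥ 8 gives C(7,3) = 35; x_3 ≥ 4 gives C(11,3) = 165; x_4 ≥ 4 gives C(11,3) = 165. Together 485.
Add back pairs where two caps are both exceeded: 0 + 20 + 20 + 1 + 1 + 35 = 77.
By inclusion–exclusion the count is 455 − 485 + 77 = 47.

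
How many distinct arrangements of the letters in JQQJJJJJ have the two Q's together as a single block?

7

Treat the 2 copies of Q as a single block. The multiset to arrange is then {QQ, J, J, J, J, J, J}, 7 items in all.
That gives (7)!/(6!) = 7 arrangements.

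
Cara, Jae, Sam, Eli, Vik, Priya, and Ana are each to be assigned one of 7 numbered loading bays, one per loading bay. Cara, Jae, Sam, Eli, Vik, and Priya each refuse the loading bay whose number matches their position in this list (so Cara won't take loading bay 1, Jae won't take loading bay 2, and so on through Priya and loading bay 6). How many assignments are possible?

2119

Let Aᵢ (for 1 ≤ i ≤ 6) be the placements that put person i in their forbidden loading bay. Any j of these fix j positions, leaving (7−j)! ways to fill the rest, and there are C(6,j) ways to pick which j.
By inclusion–exclusion, the number of valid placements is Σ_{j=0}^{6} (−1)^j C(6,j)·(7−j)!.
Computing: 5040 − 4320 + 1800 − 480 + 90 − 12 + 1 = 2119.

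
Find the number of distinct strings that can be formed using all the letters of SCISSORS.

1680

Letter multiplicities in SCISSORS: C×1, I×1, O×1, R×1, S×4.
The number of distinct arrangements is 8!/(4!) = 40320/24 = 1680.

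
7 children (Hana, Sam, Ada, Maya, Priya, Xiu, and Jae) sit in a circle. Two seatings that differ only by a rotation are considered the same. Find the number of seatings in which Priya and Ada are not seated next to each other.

480

All circular seatings of 7 people number (6)! = 720.
Those with Priya next to Ada: fuse the pair into one unit and seat 6 units around a circle — 2·(5)! = 240.
Subtracting, 720 − 240 = 480.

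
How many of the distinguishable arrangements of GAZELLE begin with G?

180

With the first slot taken by G, it remains to arrange the other 6 letters (AZELLE).
Those 6 letters have E appearing twice and L appearing twice, giving (6)!/(2!·2!) = 180.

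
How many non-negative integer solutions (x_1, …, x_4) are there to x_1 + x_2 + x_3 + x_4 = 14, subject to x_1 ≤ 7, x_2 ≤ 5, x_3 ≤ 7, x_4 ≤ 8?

293

By stars and bars, unrestricted non-negative solutions to x_1+…+x_4 = 14 number C(14+3,3) = 680.
Subtract solutions that violate a single cap (substitute x_i' = x_i − (cap_i+1)): x_1 ≥ 8 gives C(9,3) = 84; x_2 ≥ 6 gives C(11,3) = 165; x_3 ≥ 8 gives C(9,3) = 84; x_4 ≥ 9 gives C(8,3) = 56. Together 389.
Add back pairs where two caps are both exceeded: 1 + 0 + 0 + 1 + 0 + 0 = 2.
By inclusion–exclusion the count is 680 − 389 + 2 = 293.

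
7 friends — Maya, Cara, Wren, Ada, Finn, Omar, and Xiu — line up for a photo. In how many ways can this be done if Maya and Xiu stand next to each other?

Glue Maya and Xiu into one block (2 internal orders), leaving 6 units to arrange in a row.
So the count is 2·(6)! = 1440.

1440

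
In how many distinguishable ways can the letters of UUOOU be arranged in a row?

Letter multiplicities in UUOOU: O×2, U×3.
The number of distinct arrangements is 5!/(3!·2!) = 120/12 = 10.

10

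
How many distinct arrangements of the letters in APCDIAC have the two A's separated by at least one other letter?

There are 7!/(2!·2!) = 1260 arrangements of APCDIAC in total.
Arrangements with the A's together: treat AA as one letter, giving (6)!/(2!) = 360.
Subtracting, 1260 − 360 = 900 arrangements keep the A's apart.

900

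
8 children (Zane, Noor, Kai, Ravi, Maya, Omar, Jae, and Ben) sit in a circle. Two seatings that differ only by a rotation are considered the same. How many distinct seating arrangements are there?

Fix one person's seat to break rotational symmetry; the remaining 7 people can be arranged in (7)! = 5040 ways.

5040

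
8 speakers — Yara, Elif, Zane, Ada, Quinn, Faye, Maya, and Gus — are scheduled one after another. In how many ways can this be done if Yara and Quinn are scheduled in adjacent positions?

Glue Yara and Quinn into one block (2 internal orders), leaving 7 units to arrange in a row.
That gives 2 × 7! = 2 × 5040 = 10080.

10080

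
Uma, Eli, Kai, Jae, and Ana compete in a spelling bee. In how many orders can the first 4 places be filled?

120

This is an ordered selection of 4 from 5: P(5,4).
That gives 5 × 4 × 3 × 2 = 120.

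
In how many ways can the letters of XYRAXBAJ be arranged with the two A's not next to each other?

There are 8!/(2!·2!) = 10080 arrangements of XYRAXBAJ in total.
If the two A's are adjacent, glue them into one block, leaving 7 items to arrange: (7)!/(2!) = 2520 ways.
Subtracting, 10080 − 2520 = 7560 arrangements keep the A's apart.

7560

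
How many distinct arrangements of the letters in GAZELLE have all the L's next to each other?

360

Treat the 2 copies of L as a single block. The multiset to arrange is then {LL, A, E, E, G, Z}, 6 items in all.
That gives (6)!/(2!) = 360 arrangements.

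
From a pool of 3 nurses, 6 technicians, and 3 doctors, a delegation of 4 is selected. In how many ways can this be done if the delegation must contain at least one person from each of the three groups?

243

With no constraint there are C(12,4) = 495 possible selections.
Subtract selections that omit an entire group: no nurses → C(9,4) = 126; no technicians → C(6,4) = 15; no doctors → C(9,4) = 126.
Add back selections omitting two groups (i.e. drawn from a single group): C(3,4) + C(6,4) + C(3,4) = 15.
By inclusion–exclusion: 495 − 267 + 15 = 243.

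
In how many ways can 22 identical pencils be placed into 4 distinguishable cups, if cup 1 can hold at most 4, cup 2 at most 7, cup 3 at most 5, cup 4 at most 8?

Without the upper bounds there are C(25,3) = 2300 ways to split 22 among 4 cups.
Subtract solutions that violate a single cap (substitute x_i' = x_i − (cap_i+1)): x_1 ≥ 5 gives C(20,3) = 1140; x_2 ≥ 8 gives C(17,3) = 680; x_3 ≥ 6 gives C(19,3) = 969; x_4 ≥ 9 gives C(16,3) = 560. Together 3349.
Add back pairs where two caps are both exceeded: 220 + 364 + 165 + 165 + 56 + 120 = 1090.
Subtract triples: 20 + 1 + 10 + 0 = 31.
By inclusion–exclusion the count is 2300 − 3349 + 1090 − 31 = 10.

10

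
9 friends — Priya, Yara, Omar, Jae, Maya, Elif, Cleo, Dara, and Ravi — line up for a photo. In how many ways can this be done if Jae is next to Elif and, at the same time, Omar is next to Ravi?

20160

Treat {Jae,Elif} as one block (2 orders) and {Omar,Ravi} as another (2 orders).
That leaves 7 units to arrange: 2 × 2 × 7! = 4 × 5040 = 20160.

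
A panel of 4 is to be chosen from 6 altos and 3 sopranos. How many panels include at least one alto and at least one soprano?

111

Unrestricted: C(9,4) = 126 ways to pick any 4 of the 9.
Selections missing a whole group: no altos → C(3,4) = 0; no sopranos → C(6,4) = 15.
Both groups omitted at once is impossible, so 126 − 15 = 111.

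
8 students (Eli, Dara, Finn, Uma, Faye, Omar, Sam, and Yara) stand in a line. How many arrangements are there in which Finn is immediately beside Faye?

10080

Treat {Finn, Faye} as a single unit. There are 7 units to order, and the pair itself can be ordered 2 ways.
That gives 2 × 7! = 2 × 5040 = 10080.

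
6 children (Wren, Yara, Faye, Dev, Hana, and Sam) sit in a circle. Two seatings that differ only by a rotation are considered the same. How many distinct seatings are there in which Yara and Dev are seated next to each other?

48

Glue Yara and Dev into a block (2 internal orders). Seating 5 units around a circle gives (4)! arrangements.
So 2 × (4)! = 2 × 24 = 48.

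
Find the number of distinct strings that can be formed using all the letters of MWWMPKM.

420

Letter multiplicities in MWWMPKM: K×1, M×3, P×1, W×2.
So there are 7! / (3!·2!) = 420 distinguishable arrangements.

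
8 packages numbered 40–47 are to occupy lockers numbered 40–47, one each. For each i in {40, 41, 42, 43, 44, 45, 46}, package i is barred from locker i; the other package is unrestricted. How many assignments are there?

16687

Let Aᵢ (for 40 ≤ i ≤ 46) be the placements that put package i in its forbidden locker. Any j of these fix j positions, leaving (8−j)! ways to fill the rest, and there are C(7,j) ways to pick which j.
By inclusion–exclusion, the number of valid placements is Σ_{j=0}^{7} (−1)^j C(7,j)·(8−j)!.
Computing: 40320 − 35280 + 15120 − 4200 + 840 − 126 + 14 − 1 = 16687.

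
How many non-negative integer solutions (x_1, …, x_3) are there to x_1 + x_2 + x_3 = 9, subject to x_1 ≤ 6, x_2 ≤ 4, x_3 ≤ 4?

By stars and bars, unrestricted non-negative solutions to x_1+…+x_3 = 9 number C(9+2,2) = 55.
Subtract solutions that violate a single cap (substitute x_i' = x_i − (cap_i+1)): x_1 ≥ 7 gives C(4,2) = 6; x_2 ≥ 5 gives C(6,2) = 15; x_3 ≥ 5 gives C(6,2) = 15. Together 36.
No two caps can be exceeded simultaneously, so the pair terms are all 0.
By inclusion–exclusion the count is 55 − 36 + 0 = 19.

19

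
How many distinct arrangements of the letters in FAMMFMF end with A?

With the last slot taken by A, it remains to arrange the other 6 letters (FMMFMF).
Those 6 letters have F appearing 3 times and M appearing 3 times, giving (6)!/(3!·3!) = 20.

20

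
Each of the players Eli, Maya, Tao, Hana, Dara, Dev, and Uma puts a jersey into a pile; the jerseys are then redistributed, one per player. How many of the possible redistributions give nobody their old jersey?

1854

This is the derangement count D_7: permutations of 7 items with no fixed point.
By inclusion–exclusion this is Σ_{j=0}^{7} (−1)^j C(7,j)·(7−j)!.
Computing: 5040 − 5040 + 2520 − 840 + 210 − 42 + 7 − 1 = 1854.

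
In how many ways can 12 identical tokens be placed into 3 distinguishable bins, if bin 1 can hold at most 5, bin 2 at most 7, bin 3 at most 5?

21

Without the upper bounds there are C(14,2) = 91 ways to split 12 among 3 bins.
Subtract solutions that violate a single cap (substitute x_i' = x_i − (cap_i+1)): x_1 ≥ 6 gives C(8,2) = 28; x_2 ≥ 8 gives C(6,2) = 15; x_3 ≥ 6 gives C(8,2) = 28. Together 71.
Add back pairs where two caps are both exceeded: 0 + 1 + 0 = 1.
By inclusion–exclusion the count is 91 − 71 + 1 = 21.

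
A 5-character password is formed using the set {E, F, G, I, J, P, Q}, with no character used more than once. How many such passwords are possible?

With no repetition, fill the 5 characters in order: 7 choices, then 6, down to 3.
7 × 6 × 5 × 4 × 3 = 2520.

2520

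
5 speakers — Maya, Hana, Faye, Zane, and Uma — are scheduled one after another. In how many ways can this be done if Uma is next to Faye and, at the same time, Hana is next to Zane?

Treat {Uma,Faye} as one block (2 orders) and {Hana,Zane} as another (2 orders).
That leaves 3 units to arrange: 2 × 2 × 3! = 4 × 6 = 24.

24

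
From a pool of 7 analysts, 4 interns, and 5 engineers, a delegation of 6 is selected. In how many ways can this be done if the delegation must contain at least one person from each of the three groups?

6545

With no constraint there are C(16,6) = 8008 possible selections.
Selections missing a whole group: no analysts → C(9,6) = 84; no interns → C(12,6) = 924; no engineers → C(11,6) = 462.
Add back selections omitting two groups (i.e. drawn from a single group): C(7,6) + C(4,6) + C(5,6) = 7.
By inclusion–exclusion: 8008 − 1470 + 7 = 6545.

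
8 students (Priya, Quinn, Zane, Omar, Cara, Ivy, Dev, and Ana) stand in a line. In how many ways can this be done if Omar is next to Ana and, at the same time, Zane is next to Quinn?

2880

Treat {Omar,Ana} as one block (2 orders) and {Zane,Quinn} as another (2 orders).
That leaves 6 units to arrange: 2 × 2 × 6! = 4 × 720 = 2880.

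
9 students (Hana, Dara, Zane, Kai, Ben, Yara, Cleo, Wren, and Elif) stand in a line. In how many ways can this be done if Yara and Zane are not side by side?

There are 9! = 362880 arrangements in all. If Yara and Zane are adjacent, merging them into one block gives 2·(8)! = 80640 arrangements.
So 362880 − 80640 = 282240 arrangements keep them apart.

282240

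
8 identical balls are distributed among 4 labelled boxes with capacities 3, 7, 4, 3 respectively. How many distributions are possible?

75

Without the upper bounds there are C(11,3) = 165 ways to split 8 among 4 boxes.
Subtract solutions that violate a single cap (substitute x_i' = x_i − (cap_i+1)): x_1 ≥ 4 gives C(7,3) = 35; x_2 ≥ 8 gives C(3,3) = 1; x_3 ≥ 5 gives C(6,3) = 20; x_4 ≥ 4 gives C(7,3) = 35. Together 91.
Add back pairs where two caps are both exceeded: 0 + 0 + 1 + 0 + 0 + 0 = 1.
By inclusion–exclusion the count is 165 − 91 + 1 = 75.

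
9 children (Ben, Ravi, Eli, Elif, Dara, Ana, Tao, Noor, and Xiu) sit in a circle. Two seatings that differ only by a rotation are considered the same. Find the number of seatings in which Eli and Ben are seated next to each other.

Treat {Eli, Ben} as one unit (2 internal orders) and seat the resulting 8 units around the table: (7)! circular arrangements.
So 2 × (7)! = 2 × 5040 = 10080.

10080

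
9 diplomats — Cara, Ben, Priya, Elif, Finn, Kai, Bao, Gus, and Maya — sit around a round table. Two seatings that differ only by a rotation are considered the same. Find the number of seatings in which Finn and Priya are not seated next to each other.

All circular seatings of 9 people number (8)! = 40320.
Those with Finn next to Priya: fuse the pair into one unit and seat 8 units around a circle — 2·(7)! = 10080.
Subtracting, 40320 − 10080 = 30240.

30240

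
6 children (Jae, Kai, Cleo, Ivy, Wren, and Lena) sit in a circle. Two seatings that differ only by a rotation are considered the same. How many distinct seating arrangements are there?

Seat Jae anywhere (absorbing the rotational symmetry), then permute the other 5: (5)! = 120.

120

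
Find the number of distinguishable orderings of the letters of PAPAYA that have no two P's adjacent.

40

Total arrangements of PAPAYA: 6!/(3!·2!) = 60.
Arrangements with the P's together: treat PP as one letter, giving (5)!/(3!) = 20.
Subtracting, 60 − 20 = 40 arrangements keep the P's apart.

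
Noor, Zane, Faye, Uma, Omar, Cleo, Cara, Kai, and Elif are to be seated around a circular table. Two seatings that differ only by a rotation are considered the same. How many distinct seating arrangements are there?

40320

Seat Noor anywhere (absorbing the rotational symmetry), then permute the other 8: (8)! = 40320.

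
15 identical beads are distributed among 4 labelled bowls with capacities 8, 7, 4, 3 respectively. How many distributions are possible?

Without the upper bounds there are C(18,3) = 816 ways to split 15 among 4 bowls.
Subtract solutions that violate a single cap (substitute x_i' = x_i − (cap_i+1)): x_1 ≥ 9 gives C(9,3) = 84; x_2 ≥ 8 gives C(10,3) = 120; x_3 ≥ 5 gives C(13,3) = 286; x_4 ≥ 4 gives C(14,3) = 364. Together 854.
Add back pairs where two caps are both exceeded: 0 + 4 + 10 + 10 + 20 + 84 = 128.
By inclusion–exclusion the count is 816 − 854 + 128 = 90.

90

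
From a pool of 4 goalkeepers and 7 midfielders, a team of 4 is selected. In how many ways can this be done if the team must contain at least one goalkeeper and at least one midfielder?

294

With no constraint there are C(11,4) = 330 possible selections.
Selections missing a whole group: no goalkeepers → C(7,4) = 35; no midfielders → C(4,4) = 1.
Both groups omitted at once is impossible, so 330 − 36 = 294.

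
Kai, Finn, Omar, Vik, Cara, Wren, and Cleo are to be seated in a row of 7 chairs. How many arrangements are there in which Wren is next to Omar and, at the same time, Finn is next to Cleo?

480

Treat {Wren,Omar} as one block (2 orders) and {Finn,Cleo} as another (2 orders).
That leaves 5 units to arrange: 2 × 2 × 5! = 4 × 120 = 480.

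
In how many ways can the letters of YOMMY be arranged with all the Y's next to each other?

Treat the 2 copies of Y as a single block. The multiset to arrange is then {YY, M, M, O}, 4 items in all.
That gives (4)!/(2!) = 12 arrangements.

12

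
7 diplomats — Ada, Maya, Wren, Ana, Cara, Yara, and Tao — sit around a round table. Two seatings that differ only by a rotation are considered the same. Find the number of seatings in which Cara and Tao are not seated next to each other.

480

Without the restriction there are (6)! = 720 seatings.
Seatings with Cara beside Tao: treat them as a block with 2 internal orders, giving 2 × (5)! = 240.
Subtracting, 720 − 240 = 480.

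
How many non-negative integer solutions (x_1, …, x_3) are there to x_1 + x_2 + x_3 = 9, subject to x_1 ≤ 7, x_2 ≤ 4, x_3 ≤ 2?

12

Ignoring the caps, the number of non-negative solutions to x_1+…+x_3 = 9 is C(11,2) = 55.
Subtract solutions that violate a single cap (substitute x_i' = x_i − (cap_i+1)): x_1 ≥ 8 gives C(3,2) = 3; x_2 ≥ 5 gives C(6,2) = 15; x_3 ≥ 3 gives C(8,2) = 28. Together 46.
Add back pairs where two caps are both exceeded: 0 + 0 + 3 = 3.
By inclusion–exclusion the count is 55 − 46 + 3 = 12.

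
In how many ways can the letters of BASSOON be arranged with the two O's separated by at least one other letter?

Total arrangements of BASSOON: 7!/(2!·2!) = 1260.
Arrangements with the O's together: treat OO as one letter, giving (6)!/(2!) = 360.
Subtracting, 1260 − 360 = 900 arrangements keep the O's apart.

900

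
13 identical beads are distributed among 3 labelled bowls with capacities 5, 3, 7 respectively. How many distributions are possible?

6

By stars and bars, unrestricted non-negative solutions to x_1+…+x_3 = 13 number C(13+2,2) = 105.
Subtract solutions that violate a single cap (substitute x_i' = x_i − (cap_i+1)): x_1 ≥ 6 gives C(9,2) = 36; x_2 ≥ 4 gives C(11,2) = 55; x_3 ≥ 8 gives C(7,2) = 21. Together 112.
Add back pairs where two caps are both exceeded: 10 + 0 + 3 = 13.
By inclusion–exclusion the count is 105 − 112 + 13 = 6.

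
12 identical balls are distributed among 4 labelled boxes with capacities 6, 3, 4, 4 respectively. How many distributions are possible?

50

By stars and bars, unrestricted non-negative solutions to x_1+…+x_4 = 12 number C(12+3,3) = 455.
Subtract solutions that violate a single cap (substitute x_i' = x_i − (cap_i+1)): x_1 ≥ 7 gives C(8,3) = 56; x_2 ≥ 4 gives C(11,3) = 165; x_3 ≥ 5 gives C(10,3) = 120; x_4 ≥ 5 gives C(10,3) = 120. Together 461.
Add back pairs where two caps are both exceeded: 4 + 1 + 1 + 20 + 20 + 10 = 56.
By inclusion–exclusion the count is 455 − 461 + 56 = 50.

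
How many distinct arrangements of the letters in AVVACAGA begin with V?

With the first slot taken by V, it remains to arrange the other 7 letters (AVACAGA).
Those 7 letters have A appearing 4 times, giving (7)!/(4!) = 210.

210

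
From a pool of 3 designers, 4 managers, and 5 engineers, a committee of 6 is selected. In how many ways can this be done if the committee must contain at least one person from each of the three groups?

805

With no constraint there are C(12,6) = 924 possible selections.
Selections missing a whole group: no designers → C(9,6) = 84; no managers → C(8,6) = 28; no engineers → C(7,6) = 7.
Add back selections omitting two groups (i.e. drawn from a single group): C(3,6) + C(4,6) + C(5,6) = 0.
By inclusion–exclusion: 924 − 119 + 0 = 805.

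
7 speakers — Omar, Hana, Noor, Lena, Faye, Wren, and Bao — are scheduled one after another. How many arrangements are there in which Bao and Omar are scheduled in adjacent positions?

1440

Treat {Bao, Omar} as a single unit. There are 6 units to order, and the pair itself can be ordered 2 ways.
That gives 2 × 6! = 2 × 720 = 1440.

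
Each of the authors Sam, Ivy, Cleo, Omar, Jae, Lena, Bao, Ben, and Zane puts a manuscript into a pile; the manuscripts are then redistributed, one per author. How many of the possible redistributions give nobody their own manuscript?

This is the derangement count D_9: permutations of 9 items with no fixed point.
By inclusion–exclusion this is Σ_{j=0}^{9} (−1)^j C(9,j)·(9−j)!.
Computing: 362880 − 362880 + 181440 − 60480 + 15120 − 3024 + 504 − 72 + 9 − 1 = 133496.

133496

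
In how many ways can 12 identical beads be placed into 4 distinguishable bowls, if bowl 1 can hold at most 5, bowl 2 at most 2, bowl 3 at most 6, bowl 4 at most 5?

62

By stars and bars, unrestricted non-negative solutions to x_1+…+x_4 = 12 number C(12+3,3) = 455.
Subtract solutions that violate a single cap (substitute x_i' = x_i − (cap_i+1)): x_1 ≥ 6 gives C(9,3) = 84; x_2 ≥ 3 gives C(12,3) = 220; x_3 ≥ 7 gives C(8,3) = 56; x_4 ≥ 6 gives C(9,3) = 84. Together 444.
Add back pairs where two caps are both exceeded: 20 + 0 + 1 + 10 + 20 + 0 = 51.
By inclusion–exclusion the count is 455 − 444 + 51 = 62.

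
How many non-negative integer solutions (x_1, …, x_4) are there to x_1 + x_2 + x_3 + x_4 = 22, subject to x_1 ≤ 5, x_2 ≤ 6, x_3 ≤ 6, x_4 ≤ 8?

20

Ignoring the caps, the number of non-negative solutions to x_1+…+x_4 = 22 is C(25,3) = 2300.
Subtract solutions that violate a single cap (substitute x_i' = x_i − (cap_i+1)): x_1 ≥ 6 gives C(19,3) = 969; x_2 ≥ 7 gives C(18,3) = 816; x_3 ≥ 7 gives C(18,3) = 816; x_4 ≥ 9 gives C(16,3) = 560. Together 3161.
Add back pairs where two caps are both exceeded: 220 + 220 + 120 + 165 + 84 + 84 = 893.
Subtract triples: 10 + 1 + 1 + 0 = 12.
By inclusion–exclusion the count is 2300 − 3161 + 893 − 12 = 20.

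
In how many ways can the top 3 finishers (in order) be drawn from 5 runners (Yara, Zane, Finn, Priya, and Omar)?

This is an ordered selection of 3 from 5: P(5,3).
That gives 5 × 4 × 3 = 60.

60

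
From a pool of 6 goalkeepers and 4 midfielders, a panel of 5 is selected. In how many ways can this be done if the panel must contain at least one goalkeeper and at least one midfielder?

With no constraint there are C(10,5) = 252 possible selections.
Subtract selections that omit an entire group: no goalkeepers → C(4,5) = 0; no midfielders → C(6,5) = 6.
Both groups omitted at once is impossible, so 252 − 6 = 246.

246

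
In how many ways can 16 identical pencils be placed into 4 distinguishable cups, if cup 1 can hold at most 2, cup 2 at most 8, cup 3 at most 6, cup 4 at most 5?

46

Ignoring the caps, the number of non-negative solutions to x_1+…+x_4 = 16 is C(19,3) = 969.
Subtract solutions that violate a single cap (substitute x_i' = x_i − (cap_i+1)): x_1 ≥ 3 gives C(16,3) = 560; x_2 ≥ 9 gives C(10,3) = 120; x_3 ≥ 7 gives C(12,3) = 220; x_4 ≥ 6 gives C(13,3) = 286. Together 1186.
Add back pairs where two caps are both exceeded: 35 + 84 + 120 + 1 + 4 + 20 = 264.
Subtract triples: 0 + 0 + 1 + 0 = 1.
By inclusion–exclusion the count is 969 − 1186 + 264 − 1 = 46.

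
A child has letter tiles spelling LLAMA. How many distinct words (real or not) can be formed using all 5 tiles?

LLAMA has 5 letters with A appearing twice and L appearing twice.
Dividing 5! = 120 by 2!·2! = 4 for the repeated letters gives 30.

30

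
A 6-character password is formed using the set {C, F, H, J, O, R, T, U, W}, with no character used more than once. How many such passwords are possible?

60480

Choose and order 6 of the 9 symbols: the first character has 9 options, the next 8, and so on down to 4.
9 × 8 × 7 × 6 × 5 × 4 = 60480.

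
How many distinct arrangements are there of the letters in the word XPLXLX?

Letter multiplicities in XPLXLX: L×2, P×1, X×3.
Dividing 6! = 720 by 3!·2! = 12 for the repeated letters gives 60.

60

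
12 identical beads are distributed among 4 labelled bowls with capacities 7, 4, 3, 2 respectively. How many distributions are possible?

30

Ignoring the caps, the number of non-negative solutions to x_1+…+x_4 = 12 is C(15,3) = 455.
Subtract solutions that violate a single cap (substitute x_i' = x_i − (cap_i+1)): x_1 ≥ 8 gives C(7,3) = 35; x_2 ≥ 5 gives C(10,3) = 120; x_3 ≥ 4 gives C(11,3) = 165; x_4 ≥ 3 gives C(12,3) = 220. Together 540.
Add back pairs where two caps are both exceeded: 0 + 1 + 4 + 20 + 35 + 56 = 116.
Subtract triples: 0 + 0 + 0 + 1 = 1.
By inclusion–exclusion the count is 455 − 540 + 116 − 1 = 30.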